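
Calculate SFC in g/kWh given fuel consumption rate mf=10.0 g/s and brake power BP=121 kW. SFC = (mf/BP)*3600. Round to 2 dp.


SFC = (mf / BP) * 3600
Rate = 10.0 / 121 = 0.082645 g/(s*kW)
SFC = 0.082645 * 3600 = 297.52 g/kWh


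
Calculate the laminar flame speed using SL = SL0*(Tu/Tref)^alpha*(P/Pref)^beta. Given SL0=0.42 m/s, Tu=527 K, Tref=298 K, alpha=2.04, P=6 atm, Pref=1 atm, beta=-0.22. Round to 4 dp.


SL = SL0 * (Tu/Tref)^alpha * (P/Pref)^beta
T ratio = 527/298 = 1.76845638
(T ratio)^alpha = 1.76845638^2.04 = 3.199576
(P/Pref)^beta = 6^(-0.22) = 0.674228
SL = 0.42 * 3.199576 * 0.674228 = 0.9060 m/s


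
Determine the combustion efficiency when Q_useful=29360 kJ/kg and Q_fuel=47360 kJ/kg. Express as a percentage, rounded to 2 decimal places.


Efficiency = (Q_useful / Q_fuel) * 100
Efficiency = (29360 / 47360) * 100
Efficiency = 0.6199 * 100 = 61.99%


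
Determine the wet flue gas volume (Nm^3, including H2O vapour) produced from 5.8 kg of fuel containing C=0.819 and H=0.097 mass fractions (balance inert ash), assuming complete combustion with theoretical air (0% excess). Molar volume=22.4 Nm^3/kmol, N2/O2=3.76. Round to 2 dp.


Per kg fuel: CO2 = (C/12 kmol)*22.4 = (0.819/12)*22.4 = 1.52880 Nm^3
Per kg fuel: H2O = (H/2 kmol)*22.4 = (0.097/2)*22.4 = 1.08640 Nm^3
O2 needed per kg fuel = C/12 + H/4 = 0.819/12 + 0.097/4 = 0.09250000 kmol
Per kg fuel: N2 = O2*3.76*22.4 = 0.09250000*3.76*22.4 = 7.79072 Nm^3
Total per kg = 1.52880 + 1.08640 + 7.79072 = 10.40592 Nm^3
Total = 10.40592 * 5.8 = 60.35 Nm^3


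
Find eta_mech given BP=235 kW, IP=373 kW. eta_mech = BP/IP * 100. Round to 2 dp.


eta_mech = (BP / IP) * 100
Ratio = 235 / 373 = 0.6300
eta_mech = 0.6300 * 100 = 63.00%


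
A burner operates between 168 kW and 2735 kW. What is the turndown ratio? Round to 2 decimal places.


TDR = Q_max / Q_min
TDR = 2735 / 168 = 16.28


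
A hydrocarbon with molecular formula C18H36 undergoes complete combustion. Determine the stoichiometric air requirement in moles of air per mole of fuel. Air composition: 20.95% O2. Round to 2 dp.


Balanced combustion: C18H36 + 27 O2 -> 18 CO2 + 18 H2O
O2 needed = C + H/4 = 18 + 36/4 = 27.00 moles
Air moles = O2 / 0.2095 = 27.00 / 0.2095 = 128.88 moles air


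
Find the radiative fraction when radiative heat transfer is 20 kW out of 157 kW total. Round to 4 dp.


f_rad = Q_rad / Q_total
f_rad = 20 / 157 = 0.1274


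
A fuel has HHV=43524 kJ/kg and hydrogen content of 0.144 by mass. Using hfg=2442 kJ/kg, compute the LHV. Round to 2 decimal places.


LHV = HHV - hfg * 9 * H
Water correction = 2442 * 9 * 0.144 = 3164.832 kJ/kg
LHV = 43524 - 3164.832 = 40359.17 kJ/kg


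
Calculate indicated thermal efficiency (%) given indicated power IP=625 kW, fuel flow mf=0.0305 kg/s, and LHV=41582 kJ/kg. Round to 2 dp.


eta_ith = (IP / (mf * LHV)) * 100
Denominator = 0.0305 * 41582 = 1268.2510 kW
eta_ith = (625 / 1268.2510) * 100 = 49.28%


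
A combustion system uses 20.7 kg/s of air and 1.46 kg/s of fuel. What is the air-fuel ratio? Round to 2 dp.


AFR = m_air / m_fuel
AFR = 20.7 / 1.46 = 14.18


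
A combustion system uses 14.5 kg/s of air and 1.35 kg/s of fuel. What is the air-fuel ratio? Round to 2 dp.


AFR = m_air / m_fuel
AFR = 14.5 / 1.35 = 10.74


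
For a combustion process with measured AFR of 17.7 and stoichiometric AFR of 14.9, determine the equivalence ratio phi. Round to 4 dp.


phi = AFR_stoich / AFR_actual
phi = 14.9 / 17.7 = 0.8418


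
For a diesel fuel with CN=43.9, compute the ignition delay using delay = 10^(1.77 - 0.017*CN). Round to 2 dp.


delay = 10^(1.77 - 0.017*CN)
Exponent = 1.77 - 0.017*43.9 = 1.0237
delay = 10^1.0237 = 10.56 ms


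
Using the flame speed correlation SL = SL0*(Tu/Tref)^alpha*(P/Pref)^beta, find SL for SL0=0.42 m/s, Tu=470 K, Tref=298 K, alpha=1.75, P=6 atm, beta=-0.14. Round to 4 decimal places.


SL = SL0 * (Tu/Tref)^alpha * (P/Pref)^beta
T ratio = 470/298 = 1.57718121
(T ratio)^alpha = 1.57718121^1.75 = 2.219692
(P/Pref)^beta = 6^(-0.14) = 0.778142
SL = 0.42 * 2.219692 * 0.778142 = 0.7254 m/s


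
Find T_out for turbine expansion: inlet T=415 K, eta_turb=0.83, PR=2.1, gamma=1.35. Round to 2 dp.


T_out = T_in * (1 - eta * (1 - PR^(-(gamma-1)/gamma)))
Exponent = -(1.35-1)/1.35 = -0.25925926
PR^exp = 2.1^(-0.25925926) = 0.82501466
Factor = 1 - 0.83*(1 - 0.82501466) = 0.85476217
T_out = 415 * 0.85476217 = 354.73 K


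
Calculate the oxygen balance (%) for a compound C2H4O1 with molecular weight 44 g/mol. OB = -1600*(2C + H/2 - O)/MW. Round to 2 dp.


OB = -1600 * (2C + H/2 - O) / MW
Inner = 2*2 + 4/2 - 1 = 5.00
OB = -1600 * 5.00 / 44 = -181.82%


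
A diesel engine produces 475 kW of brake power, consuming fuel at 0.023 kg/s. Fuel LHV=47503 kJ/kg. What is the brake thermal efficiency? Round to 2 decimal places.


eta_BTE = (BP / (mf * LHV)) * 100
Denominator = 0.023 * 47503 = 1092.5690 kW
eta_BTE = (475 / 1092.5690) * 100 = 43.48%


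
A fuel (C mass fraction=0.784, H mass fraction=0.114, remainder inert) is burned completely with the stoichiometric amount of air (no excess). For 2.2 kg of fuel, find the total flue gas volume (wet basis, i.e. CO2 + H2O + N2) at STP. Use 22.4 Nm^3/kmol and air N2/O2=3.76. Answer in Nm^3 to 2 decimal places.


Per kg fuel: CO2 = (C/12 kmol)*22.4 = (0.784/12)*22.4 = 1.46347 Nm^3
Per kg fuel: H2O = (H/2 kmol)*22.4 = (0.114/2)*22.4 = 1.27680 Nm^3
O2 needed per kg fuel = C/12 + H/4 = 0.784/12 + 0.114/4 = 0.09383333 kmol
Per kg fuel: N2 = O2*3.76*22.4 = 0.09383333*3.76*22.4 = 7.90302 Nm^3
Total per kg = 1.46347 + 1.27680 + 7.90302 = 10.64329 Nm^3
Total = 10.64329 * 2.2 = 23.42 Nm^3


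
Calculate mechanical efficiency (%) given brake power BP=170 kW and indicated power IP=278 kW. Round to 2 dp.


eta_mech = (BP / IP) * 100
Ratio = 170 / 278 = 0.6115
eta_mech = 0.6115 * 100 = 61.15%


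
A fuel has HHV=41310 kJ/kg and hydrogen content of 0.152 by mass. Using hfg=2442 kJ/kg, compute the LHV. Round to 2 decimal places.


LHV = HHV - hfg * 9 * H
Water correction = 2442 * 9 * 0.152 = 3340.656 kJ/kg
LHV = 41310 - 3340.656 = 37969.34 kJ/kg


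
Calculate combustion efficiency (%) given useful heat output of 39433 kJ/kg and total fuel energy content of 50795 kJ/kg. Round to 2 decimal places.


Efficiency = (Q_useful / Q_fuel) * 100
Efficiency = (39433 / 50795) * 100
Efficiency = 0.7763 * 100 = 77.63%


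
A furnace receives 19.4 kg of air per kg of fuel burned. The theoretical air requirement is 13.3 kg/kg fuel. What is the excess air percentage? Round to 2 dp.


Excess air = actual - stoichiometric = 19.4 - 13.3 = 6.10 kg/kg fuel
Excess air % = (excess / stoich) * 100 = (6.10 / 13.3) * 100 = 45.86%


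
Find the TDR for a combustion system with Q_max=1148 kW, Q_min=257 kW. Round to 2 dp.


TDR = Q_max / Q_min
TDR = 1148 / 257 = 4.47


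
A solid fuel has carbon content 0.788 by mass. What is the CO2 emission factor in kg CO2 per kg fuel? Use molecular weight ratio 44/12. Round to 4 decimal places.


EF = C_frac * (M_CO2 / M_C)
EF = 0.788 * (44/12)
EF = 0.788 * 3.666667 = 2.8893 kg_CO2/kg_fuel


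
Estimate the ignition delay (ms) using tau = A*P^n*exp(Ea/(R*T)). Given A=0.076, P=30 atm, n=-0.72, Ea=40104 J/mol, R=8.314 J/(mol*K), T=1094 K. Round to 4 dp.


tau = A * P^n * exp(Ea/(R*T))
P^n = 30^(-0.72) = 0.08639183
Ea/(R*T) = 40104/(8.314*1094) = 4.409206
exp(Ea/(R*T)) = 82.204134
tau = 0.076 * 0.08639183 * 82.204134 = 0.5397 ms


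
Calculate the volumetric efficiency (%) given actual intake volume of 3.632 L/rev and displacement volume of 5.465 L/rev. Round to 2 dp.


eta_v = (V_actual / V_disp) * 100
Ratio = 3.632 / 5.465 = 0.6646
eta_v = 0.6646 * 100 = 66.46%


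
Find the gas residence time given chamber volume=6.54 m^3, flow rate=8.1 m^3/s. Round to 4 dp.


tau = V / Q_flow
tau = 6.54 / 8.1 = 0.8074 s


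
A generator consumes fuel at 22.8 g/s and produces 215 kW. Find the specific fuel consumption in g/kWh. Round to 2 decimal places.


SFC = (mf / BP) * 3600
Rate = 22.8 / 215 = 0.106047 g/(s*kW)
SFC = 0.106047 * 3600 = 381.77 g/kWh


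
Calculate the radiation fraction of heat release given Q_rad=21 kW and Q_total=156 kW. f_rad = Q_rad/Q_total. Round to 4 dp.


f_rad = Q_rad / Q_total
f_rad = 21 / 156 = 0.1346


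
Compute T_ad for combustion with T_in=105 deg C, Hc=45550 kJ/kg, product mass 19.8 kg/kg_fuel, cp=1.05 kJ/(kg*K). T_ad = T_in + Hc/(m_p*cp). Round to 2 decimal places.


T_ad = T_in + Hc / (m_p * cp)
Denominator = 19.8 * 1.05 = 20.7900
Temperature rise = 45550 / 20.7900 = 2190.96 K
T_ad = 105 + 2190.96 = 2295.96 deg C


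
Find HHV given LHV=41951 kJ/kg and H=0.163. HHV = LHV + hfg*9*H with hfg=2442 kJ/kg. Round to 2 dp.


HHV = LHV + hfg * 9 * H
Water addition = 2442 * 9 * 0.163 = 3582.414 kJ/kg
HHV = 41951 + 3582.414 = 45533.41 kJ/kg


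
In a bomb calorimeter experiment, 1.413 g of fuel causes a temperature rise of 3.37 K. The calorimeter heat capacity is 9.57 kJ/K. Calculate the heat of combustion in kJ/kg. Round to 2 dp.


Hc = C_cal * delta_T / m_fuel
Q_released = 9.57 * 3.37 = 32.2509 kJ
m_fuel = 1.413 g = 1.413/1000 kg = 0.001413 kg
Hc = 32.2509 / 0.001413 = 22824.42 kJ/kg


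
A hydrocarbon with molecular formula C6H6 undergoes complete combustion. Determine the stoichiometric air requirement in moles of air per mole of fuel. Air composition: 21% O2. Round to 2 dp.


Balanced combustion: C6H6 + 7.5 O2 -> 6 CO2 + 3 H2O
O2 needed = C + H/4 = 6 + 6/4 = 7.50 moles
Air moles = O2 / 0.21 = 7.50 / 0.21 = 35.71 moles air


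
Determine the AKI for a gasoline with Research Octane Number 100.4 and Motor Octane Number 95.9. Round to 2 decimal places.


AKI = (RON + MON) / 2
AKI = (100.4 + 95.9) / 2
AKI = 196.3 / 2 = 98.15


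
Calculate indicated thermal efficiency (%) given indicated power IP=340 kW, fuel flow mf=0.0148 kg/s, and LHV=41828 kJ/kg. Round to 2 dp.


eta_ith = (IP / (mf * LHV)) * 100
Denominator = 0.0148 * 41828 = 619.0544 kW
eta_ith = (340 / 619.0544) * 100 = 54.92%


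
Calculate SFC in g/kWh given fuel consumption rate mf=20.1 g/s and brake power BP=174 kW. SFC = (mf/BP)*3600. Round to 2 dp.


SFC = (mf / BP) * 3600
Rate = 20.1 / 174 = 0.115517 g/(s*kW)
SFC = 0.115517 * 3600 = 415.86 g/kWh


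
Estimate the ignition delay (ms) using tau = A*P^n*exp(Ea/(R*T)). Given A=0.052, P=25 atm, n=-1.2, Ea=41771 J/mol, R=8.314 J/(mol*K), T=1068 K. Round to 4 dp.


tau = A * P^n * exp(Ea/(R*T))
P^n = 25^(-1.2) = 0.02101222
Ea/(R*T) = 41771/(8.314*1068) = 4.704285
exp(Ea/(R*T)) = 110.419277
tau = 0.052 * 0.02101222 * 110.419277 = 0.1206 ms


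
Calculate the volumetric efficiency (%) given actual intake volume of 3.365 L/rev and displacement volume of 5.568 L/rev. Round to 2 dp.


eta_v = (V_actual / V_disp) * 100
Ratio = 3.365 / 5.568 = 0.6043
eta_v = 0.6043 * 100 = 60.43%


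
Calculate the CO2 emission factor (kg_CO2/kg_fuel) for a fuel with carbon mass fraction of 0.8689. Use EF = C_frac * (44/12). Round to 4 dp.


EF = C_frac * (M_CO2 / M_C)
EF = 0.8689 * (44/12)
EF = 0.8689 * 3.666667 = 3.1860 kg_CO2/kg_fuel


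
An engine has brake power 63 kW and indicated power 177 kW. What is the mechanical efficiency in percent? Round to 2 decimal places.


eta_mech = (BP / IP) * 100
Ratio = 63 / 177 = 0.3559
eta_mech = 0.3559 * 100 = 35.59%


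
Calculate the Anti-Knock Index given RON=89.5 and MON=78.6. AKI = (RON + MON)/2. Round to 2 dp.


AKI = (RON + MON) / 2
AKI = (89.5 + 78.6) / 2
AKI = 168.1 / 2 = 84.05


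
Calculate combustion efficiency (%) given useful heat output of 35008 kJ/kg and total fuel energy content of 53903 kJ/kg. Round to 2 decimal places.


Efficiency = (Q_useful / Q_fuel) * 100
Efficiency = (35008 / 53903) * 100
Efficiency = 0.6495 * 100 = 64.95%


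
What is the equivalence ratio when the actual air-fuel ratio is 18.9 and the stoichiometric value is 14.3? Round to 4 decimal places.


phi = AFR_stoich / AFR_actual
phi = 14.3 / 18.9 = 0.7566


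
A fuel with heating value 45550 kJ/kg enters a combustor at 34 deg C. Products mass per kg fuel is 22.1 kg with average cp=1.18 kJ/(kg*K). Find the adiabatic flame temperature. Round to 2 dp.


T_ad = T_in + Hc / (m_p * cp)
Denominator = 22.1 * 1.18 = 26.0780
Temperature rise = 45550 / 26.0780 = 1746.68 K
T_ad = 34 + 1746.68 = 1780.68 deg C


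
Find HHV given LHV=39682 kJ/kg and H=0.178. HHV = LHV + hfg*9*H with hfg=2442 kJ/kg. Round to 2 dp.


HHV = LHV + hfg * 9 * H
Water addition = 2442 * 9 * 0.178 = 3912.084 kJ/kg
HHV = 39682 + 3912.084 = 43594.08 kJ/kg


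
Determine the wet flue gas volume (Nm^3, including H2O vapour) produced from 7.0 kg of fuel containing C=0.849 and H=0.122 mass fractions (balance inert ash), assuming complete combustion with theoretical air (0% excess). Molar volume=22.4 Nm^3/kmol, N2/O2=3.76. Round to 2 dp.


Per kg fuel: CO2 = (C/12 kmol)*22.4 = (0.849/12)*22.4 = 1.58480 Nm^3
Per kg fuel: H2O = (H/2 kmol)*22.4 = (0.122/2)*22.4 = 1.36640 Nm^3
O2 needed per kg fuel = C/12 + H/4 = 0.849/12 + 0.122/4 = 0.10125000 kmol
Per kg fuel: N2 = O2*3.76*22.4 = 0.10125000*3.76*22.4 = 8.52768 Nm^3
Total per kg = 1.58480 + 1.36640 + 8.52768 = 11.47888 Nm^3
Total = 11.47888 * 7.0 = 80.35 Nm^3


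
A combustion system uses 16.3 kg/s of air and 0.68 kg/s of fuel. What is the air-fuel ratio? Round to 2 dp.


AFR = m_air / m_fuel
AFR = 16.3 / 0.68 = 23.97


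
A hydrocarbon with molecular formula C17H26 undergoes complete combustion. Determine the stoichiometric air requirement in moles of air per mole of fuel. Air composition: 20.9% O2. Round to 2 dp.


Balanced combustion: C17H26 + 23.5 O2 -> 17 CO2 + 13 H2O
O2 needed = C + H/4 = 17 + 26/4 = 23.50 moles
Air moles = O2 / 0.209 = 23.50 / 0.209 = 112.44 moles air


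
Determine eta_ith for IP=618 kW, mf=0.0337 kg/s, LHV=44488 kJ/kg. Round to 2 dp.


eta_ith = (IP / (mf * LHV)) * 100
Denominator = 0.0337 * 44488 = 1499.2456 kW
eta_ith = (618 / 1499.2456) * 100 = 41.22%


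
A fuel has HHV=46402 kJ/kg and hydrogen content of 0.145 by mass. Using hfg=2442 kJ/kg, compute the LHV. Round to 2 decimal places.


LHV = HHV - hfg * 9 * H
Water correction = 2442 * 9 * 0.145 = 3186.810 kJ/kg
LHV = 46402 - 3186.810 = 43215.19 kJ/kg


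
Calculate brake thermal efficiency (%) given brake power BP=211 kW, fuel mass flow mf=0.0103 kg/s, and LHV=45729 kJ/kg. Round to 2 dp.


eta_BTE = (BP / (mf * LHV)) * 100
Denominator = 0.0103 * 45729 = 471.0087 kW
eta_BTE = (211 / 471.0087) * 100 = 44.80%


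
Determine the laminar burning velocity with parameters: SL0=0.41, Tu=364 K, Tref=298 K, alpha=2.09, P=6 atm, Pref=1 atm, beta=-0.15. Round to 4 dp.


SL = SL0 * (Tu/Tref)^alpha * (P/Pref)^beta
T ratio = 364/298 = 1.22147651
(T ratio)^alpha = 1.22147651^2.09 = 1.519112
(P/Pref)^beta = 6^(-0.15) = 0.764324
SL = 0.41 * 1.519112 * 0.764324 = 0.4760 m/s


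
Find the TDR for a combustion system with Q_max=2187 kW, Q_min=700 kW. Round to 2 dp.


TDR = Q_max / Q_min
TDR = 2187 / 700 = 3.12


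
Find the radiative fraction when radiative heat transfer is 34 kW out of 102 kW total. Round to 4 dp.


f_rad = Q_rad / Q_total
f_rad = 34 / 102 = 0.3333


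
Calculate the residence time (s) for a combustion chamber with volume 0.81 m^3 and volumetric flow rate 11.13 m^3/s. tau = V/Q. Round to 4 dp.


tau = V / Q_flow
tau = 0.81 / 11.13 = 0.0728 s


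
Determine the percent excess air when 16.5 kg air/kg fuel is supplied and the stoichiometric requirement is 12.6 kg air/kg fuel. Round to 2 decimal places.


Excess air = actual - stoichiometric = 16.5 - 12.6 = 3.90 kg/kg fuel
Excess air % = (excess / stoich) * 100 = (3.90 / 12.6) * 100 = 30.95%


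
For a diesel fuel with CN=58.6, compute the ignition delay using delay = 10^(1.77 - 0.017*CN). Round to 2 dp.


delay = 10^(1.77 - 0.017*CN)
Exponent = 1.77 - 0.017*58.6 = 0.7738
delay = 10^0.7738 = 5.94 ms


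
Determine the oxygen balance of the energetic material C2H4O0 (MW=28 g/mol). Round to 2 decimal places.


OB = -1600 * (2C + H/2 - O) / MW
Inner = 2*2 + 4/2 - 0 = 6.00
OB = -1600 * 6.00 / 28 = -342.86%


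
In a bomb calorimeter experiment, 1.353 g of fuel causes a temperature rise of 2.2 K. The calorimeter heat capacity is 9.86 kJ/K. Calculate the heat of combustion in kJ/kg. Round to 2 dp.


Hc = C_cal * delta_T / m_fuel
Q_released = 9.86 * 2.2 = 21.6920 kJ
m_fuel = 1.353 g = 1.353/1000 kg = 0.001353 kg
Hc = 21.6920 / 0.001353 = 16032.52 kJ/kg


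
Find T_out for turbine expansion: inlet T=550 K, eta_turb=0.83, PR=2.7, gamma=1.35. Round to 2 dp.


T_out = T_in * (1 - eta * (1 - PR^(-(gamma-1)/gamma)))
Exponent = -(1.35-1)/1.35 = -0.25925926
PR^exp = 2.7^(-0.25925926) = 0.77297411
Factor = 1 - 0.83*(1 - 0.77297411) = 0.81156851
T_out = 550 * 0.81156851 = 446.36 K


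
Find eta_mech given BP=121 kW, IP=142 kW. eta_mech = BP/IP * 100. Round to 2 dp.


eta_mech = (BP / IP) * 100
Ratio = 121 / 142 = 0.8521
eta_mech = 0.8521 * 100 = 85.21%


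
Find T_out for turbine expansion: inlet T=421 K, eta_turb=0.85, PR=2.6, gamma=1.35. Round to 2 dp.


T_out = T_in * (1 - eta * (1 - PR^(-(gamma-1)/gamma)))
Exponent = -(1.35-1)/1.35 = -0.25925926
PR^exp = 2.6^(-0.25925926) = 0.78057442
Factor = 1 - 0.85*(1 - 0.78057442) = 0.81348826
T_out = 421 * 0.81348826 = 342.48 K


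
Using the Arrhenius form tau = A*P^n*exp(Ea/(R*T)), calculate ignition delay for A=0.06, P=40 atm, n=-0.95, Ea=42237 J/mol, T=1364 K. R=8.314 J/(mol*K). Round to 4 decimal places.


tau = A * P^n * exp(Ea/(R*T))
P^n = 40^(-0.95) = 0.03006374
Ea/(R*T) = 42237/(8.314*1364) = 3.724506
exp(Ea/(R*T)) = 41.450749
tau = 0.06 * 0.03006374 * 41.450749 = 0.0748 ms


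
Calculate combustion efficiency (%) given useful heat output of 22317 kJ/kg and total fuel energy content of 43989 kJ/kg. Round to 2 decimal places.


Efficiency = (Q_useful / Q_fuel) * 100
Efficiency = (22317 / 43989) * 100
Efficiency = 0.5073 * 100 = 50.73%


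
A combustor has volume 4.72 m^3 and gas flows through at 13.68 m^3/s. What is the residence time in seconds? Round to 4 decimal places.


tau = V / Q_flow
tau = 4.72 / 13.68 = 0.3450 s


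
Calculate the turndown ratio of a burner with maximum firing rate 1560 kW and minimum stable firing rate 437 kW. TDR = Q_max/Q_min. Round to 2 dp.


TDR = Q_max / Q_min
TDR = 1560 / 437 = 3.57


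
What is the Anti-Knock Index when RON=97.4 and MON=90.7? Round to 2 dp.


AKI = (RON + MON) / 2
AKI = (97.4 + 90.7) / 2
AKI = 188.1 / 2 = 94.05


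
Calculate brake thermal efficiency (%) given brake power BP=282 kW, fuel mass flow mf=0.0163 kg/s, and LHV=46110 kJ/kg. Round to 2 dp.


eta_BTE = (BP / (mf * LHV)) * 100
Denominator = 0.0163 * 46110 = 751.5930 kW
eta_BTE = (282 / 751.5930) * 100 = 37.52%


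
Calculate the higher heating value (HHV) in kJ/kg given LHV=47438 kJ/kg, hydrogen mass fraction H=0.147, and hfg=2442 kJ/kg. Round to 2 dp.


HHV = LHV + hfg * 9 * H
Water addition = 2442 * 9 * 0.147 = 3230.766 kJ/kg
HHV = 47438 + 3230.766 = 50668.77 kJ/kg


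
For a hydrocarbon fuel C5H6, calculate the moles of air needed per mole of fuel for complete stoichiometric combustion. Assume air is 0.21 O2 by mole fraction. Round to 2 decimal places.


Balanced combustion: C5H6 + 6.5 O2 -> 5 CO2 + 3 H2O
O2 needed = C + H/4 = 5 + 6/4 = 6.50 moles
Air moles = O2 / 0.21 = 6.50 / 0.21 = 30.95 moles air


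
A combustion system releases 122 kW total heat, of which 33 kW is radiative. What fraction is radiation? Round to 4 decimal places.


f_rad = Q_rad / Q_total
f_rad = 33 / 122 = 0.2705


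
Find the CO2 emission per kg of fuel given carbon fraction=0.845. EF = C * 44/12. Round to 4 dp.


EF = C_frac * (M_CO2 / M_C)
EF = 0.845 * (44/12)
EF = 0.845 * 3.666667 = 3.0983 kg_CO2/kg_fuel


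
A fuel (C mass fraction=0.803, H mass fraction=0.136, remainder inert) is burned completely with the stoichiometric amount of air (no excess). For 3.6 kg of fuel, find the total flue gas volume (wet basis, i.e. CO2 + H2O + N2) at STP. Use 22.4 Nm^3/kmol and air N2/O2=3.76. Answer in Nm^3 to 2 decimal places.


Per kg fuel: CO2 = (C/12 kmol)*22.4 = (0.803/12)*22.4 = 1.49893 Nm^3
Per kg fuel: H2O = (H/2 kmol)*22.4 = (0.136/2)*22.4 = 1.52320 Nm^3
O2 needed per kg fuel = C/12 + H/4 = 0.803/12 + 0.136/4 = 0.10091667 kmol
Per kg fuel: N2 = O2*3.76*22.4 = 0.10091667*3.76*22.4 = 8.49961 Nm^3
Total per kg = 1.49893 + 1.52320 + 8.49961 = 11.52174 Nm^3
Total = 11.52174 * 3.6 = 41.48 Nm^3


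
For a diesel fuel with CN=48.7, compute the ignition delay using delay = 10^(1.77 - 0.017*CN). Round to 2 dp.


delay = 10^(1.77 - 0.017*CN)
Exponent = 1.77 - 0.017*48.7 = 0.9421
delay = 10^0.9421 = 8.75 ms


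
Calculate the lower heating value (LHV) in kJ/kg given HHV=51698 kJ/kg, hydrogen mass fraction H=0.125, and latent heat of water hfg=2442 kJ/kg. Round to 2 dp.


LHV = HHV - hfg * 9 * H
Water correction = 2442 * 9 * 0.125 = 2747.250 kJ/kg
LHV = 51698 - 2747.250 = 48950.75 kJ/kg


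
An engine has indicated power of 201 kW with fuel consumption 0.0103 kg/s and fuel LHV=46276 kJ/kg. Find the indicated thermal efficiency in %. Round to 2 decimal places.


eta_ith = (IP / (mf * LHV)) * 100
Denominator = 0.0103 * 46276 = 476.6428 kW
eta_ith = (201 / 476.6428) * 100 = 42.17%


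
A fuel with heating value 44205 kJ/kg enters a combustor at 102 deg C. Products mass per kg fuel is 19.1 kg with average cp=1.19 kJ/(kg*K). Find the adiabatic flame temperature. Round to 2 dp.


T_ad = T_in + Hc / (m_p * cp)
Denominator = 19.1 * 1.19 = 22.7290
Temperature rise = 44205 / 22.7290 = 1944.87 K
T_ad = 102 + 1944.87 = 2046.87 deg C


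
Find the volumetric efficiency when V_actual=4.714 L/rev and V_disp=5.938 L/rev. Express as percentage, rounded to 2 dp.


eta_v = (V_actual / V_disp) * 100
Ratio = 4.714 / 5.938 = 0.7939
eta_v = 0.7939 * 100 = 79.39%


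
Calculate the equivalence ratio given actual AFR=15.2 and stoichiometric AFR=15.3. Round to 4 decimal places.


phi = AFR_stoich / AFR_actual
phi = 15.3 / 15.2 = 1.0066


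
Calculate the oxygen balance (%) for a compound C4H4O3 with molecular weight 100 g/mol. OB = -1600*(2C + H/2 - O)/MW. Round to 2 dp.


OB = -1600 * (2C + H/2 - O) / MW
Inner = 2*4 + 4/2 - 3 = 7.00
OB = -1600 * 7.00 / 100 = -112.00%


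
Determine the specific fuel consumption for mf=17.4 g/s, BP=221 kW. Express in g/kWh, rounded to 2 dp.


SFC = (mf / BP) * 3600
Rate = 17.4 / 221 = 0.078733 g/(s*kW)
SFC = 0.078733 * 3600 = 283.44 g/kWh


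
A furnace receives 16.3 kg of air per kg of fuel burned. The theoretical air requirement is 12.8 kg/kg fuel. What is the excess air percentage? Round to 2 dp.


Excess air = actual - stoichiometric = 16.3 - 12.8 = 3.50 kg/kg fuel
Excess air % = (excess / stoich) * 100 = (3.50 / 12.8) * 100 = 27.34%


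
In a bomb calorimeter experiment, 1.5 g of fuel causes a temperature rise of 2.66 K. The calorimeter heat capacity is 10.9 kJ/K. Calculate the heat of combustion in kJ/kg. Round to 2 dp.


Hc = C_cal * delta_T / m_fuel
Q_released = 10.9 * 2.66 = 28.9940 kJ
m_fuel = 1.5 g = 1.5/1000 kg = 0.001500 kg
Hc = 28.9940 / 0.001500 = 19329.33 kJ/kg


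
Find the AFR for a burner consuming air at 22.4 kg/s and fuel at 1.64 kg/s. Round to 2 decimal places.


AFR = m_air / m_fuel
AFR = 22.4 / 1.64 = 13.66


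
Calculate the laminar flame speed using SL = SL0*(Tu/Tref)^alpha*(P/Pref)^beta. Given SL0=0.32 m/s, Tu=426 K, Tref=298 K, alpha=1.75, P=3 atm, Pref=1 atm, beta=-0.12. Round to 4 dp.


SL = SL0 * (Tu/Tref)^alpha * (P/Pref)^beta
T ratio = 426/298 = 1.42953020
(T ratio)^alpha = 1.42953020^1.75 = 1.868910
(P/Pref)^beta = 3^(-0.12) = 0.876487
SL = 0.32 * 1.868910 * 0.876487 = 0.5242 m/s


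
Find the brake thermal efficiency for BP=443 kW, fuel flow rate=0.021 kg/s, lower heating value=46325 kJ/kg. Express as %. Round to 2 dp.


eta_BTE = (BP / (mf * LHV)) * 100
Denominator = 0.021 * 46325 = 972.8250 kW
eta_BTE = (443 / 972.8250) * 100 = 45.54%


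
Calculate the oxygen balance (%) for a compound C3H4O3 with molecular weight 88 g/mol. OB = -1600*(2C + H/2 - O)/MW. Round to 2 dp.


OB = -1600 * (2C + H/2 - O) / MW
Inner = 2*3 + 4/2 - 3 = 5.00
OB = -1600 * 5.00 / 88 = -90.91%


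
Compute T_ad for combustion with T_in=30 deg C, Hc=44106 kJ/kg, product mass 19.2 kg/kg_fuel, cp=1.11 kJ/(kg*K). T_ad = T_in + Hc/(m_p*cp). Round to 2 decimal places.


T_ad = T_in + Hc / (m_p * cp)
Denominator = 19.2 * 1.11 = 21.3120
Temperature rise = 44106 / 21.3120 = 2069.54 K
T_ad = 30 + 2069.54 = 2099.54 deg C


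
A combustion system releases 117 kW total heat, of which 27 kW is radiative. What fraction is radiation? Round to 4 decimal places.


f_rad = Q_rad / Q_total
f_rad = 27 / 117 = 0.2308


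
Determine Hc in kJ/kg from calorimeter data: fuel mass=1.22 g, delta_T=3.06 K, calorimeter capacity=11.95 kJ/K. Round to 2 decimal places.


Hc = C_cal * delta_T / m_fuel
Q_released = 11.95 * 3.06 = 36.5670 kJ
m_fuel = 1.22 g = 1.22/1000 kg = 0.001220 kg
Hc = 36.5670 / 0.001220 = 29972.95 kJ/kg


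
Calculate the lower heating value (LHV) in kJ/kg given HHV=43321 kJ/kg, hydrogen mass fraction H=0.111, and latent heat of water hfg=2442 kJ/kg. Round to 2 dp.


LHV = HHV - hfg * 9 * H
Water correction = 2442 * 9 * 0.111 = 2439.558 kJ/kg
LHV = 43321 - 2439.558 = 40881.44 kJ/kg


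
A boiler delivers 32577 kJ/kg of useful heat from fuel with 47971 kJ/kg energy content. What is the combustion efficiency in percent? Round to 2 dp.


Efficiency = (Q_useful / Q_fuel) * 100
Efficiency = (32577 / 47971) * 100
Efficiency = 0.6791 * 100 = 67.91%


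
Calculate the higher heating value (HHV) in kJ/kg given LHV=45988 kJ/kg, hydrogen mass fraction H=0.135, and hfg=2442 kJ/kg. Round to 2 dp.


HHV = LHV + hfg * 9 * H
Water addition = 2442 * 9 * 0.135 = 2967.030 kJ/kg
HHV = 45988 + 2967.030 = 48955.03 kJ/kg


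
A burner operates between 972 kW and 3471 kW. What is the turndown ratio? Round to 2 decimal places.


TDR = Q_max / Q_min
TDR = 3471 / 972 = 3.57


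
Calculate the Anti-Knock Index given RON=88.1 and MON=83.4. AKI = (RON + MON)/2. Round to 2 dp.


AKI = (RON + MON) / 2
AKI = (88.1 + 83.4) / 2
AKI = 171.5 / 2 = 85.75


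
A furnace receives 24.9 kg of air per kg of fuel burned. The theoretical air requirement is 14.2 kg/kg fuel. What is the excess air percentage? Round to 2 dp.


Excess air = actual - stoichiometric = 24.9 - 14.2 = 10.70 kg/kg fuel
Excess air % = (excess / stoich) * 100 = (10.70 / 14.2) * 100 = 75.35%


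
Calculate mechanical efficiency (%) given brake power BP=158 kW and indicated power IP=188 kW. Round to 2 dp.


eta_mech = (BP / IP) * 100
Ratio = 158 / 188 = 0.8404
eta_mech = 0.8404 * 100 = 84.04%


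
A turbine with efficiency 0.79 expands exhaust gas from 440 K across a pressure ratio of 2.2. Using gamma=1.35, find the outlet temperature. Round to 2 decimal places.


T_out = T_in * (1 - eta * (1 - PR^(-(gamma-1)/gamma)))
Exponent = -(1.35-1)/1.35 = -0.25925926
PR^exp = 2.2^(-0.25925926) = 0.81512413
Factor = 1 - 0.79*(1 - 0.81512413) = 0.85394806
T_out = 440 * 0.85394806 = 375.74 K


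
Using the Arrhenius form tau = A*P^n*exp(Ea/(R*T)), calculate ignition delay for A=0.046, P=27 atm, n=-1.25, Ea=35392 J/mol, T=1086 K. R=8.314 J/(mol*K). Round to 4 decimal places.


tau = A * P^n * exp(Ea/(R*T))
P^n = 27^(-1.25) = 0.01624783
Ea/(R*T) = 35392/(8.314*1086) = 3.919812
exp(Ea/(R*T)) = 50.390980
tau = 0.046 * 0.01624783 * 50.390980 = 0.0377 ms


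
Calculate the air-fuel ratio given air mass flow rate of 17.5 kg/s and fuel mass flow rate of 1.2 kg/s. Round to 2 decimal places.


AFR = m_air / m_fuel
AFR = 17.5 / 1.2 = 14.58


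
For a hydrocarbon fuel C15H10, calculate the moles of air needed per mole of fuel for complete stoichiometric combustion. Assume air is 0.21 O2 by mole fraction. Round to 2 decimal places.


Balanced combustion: C15H10 + 17.5 O2 -> 15 CO2 + 5 H2O
O2 needed = C + H/4 = 15 + 10/4 = 17.50 moles
Air moles = O2 / 0.21 = 17.50 / 0.21 = 83.33 moles air


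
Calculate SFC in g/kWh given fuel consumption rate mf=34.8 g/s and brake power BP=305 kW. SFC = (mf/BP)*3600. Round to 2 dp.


SFC = (mf / BP) * 3600
Rate = 34.8 / 305 = 0.114098 g/(s*kW)
SFC = 0.114098 * 3600 = 410.75 g/kWh


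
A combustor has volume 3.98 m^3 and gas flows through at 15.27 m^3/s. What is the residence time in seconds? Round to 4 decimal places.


tau = V / Q_flow
tau = 3.98 / 15.27 = 0.2606 s


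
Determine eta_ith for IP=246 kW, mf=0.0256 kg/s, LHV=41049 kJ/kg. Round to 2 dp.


eta_ith = (IP / (mf * LHV)) * 100
Denominator = 0.0256 * 41049 = 1050.8544 kW
eta_ith = (246 / 1050.8544) * 100 = 23.41%


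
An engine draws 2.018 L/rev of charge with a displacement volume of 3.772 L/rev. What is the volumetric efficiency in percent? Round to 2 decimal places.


eta_v = (V_actual / V_disp) * 100
Ratio = 2.018 / 3.772 = 0.5350
eta_v = 0.5350 * 100 = 53.50%


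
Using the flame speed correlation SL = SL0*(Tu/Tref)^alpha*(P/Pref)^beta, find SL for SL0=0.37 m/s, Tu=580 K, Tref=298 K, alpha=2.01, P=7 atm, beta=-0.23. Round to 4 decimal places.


SL = SL0 * (Tu/Tref)^alpha * (P/Pref)^beta
T ratio = 580/298 = 1.94630872
(T ratio)^alpha = 1.94630872^2.01 = 3.813428
(P/Pref)^beta = 7^(-0.23) = 0.639186
SL = 0.37 * 3.813428 * 0.639186 = 0.9019 m/s


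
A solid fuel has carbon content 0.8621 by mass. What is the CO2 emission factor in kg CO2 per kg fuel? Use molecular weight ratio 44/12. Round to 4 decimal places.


EF = C_frac * (M_CO2 / M_C)
EF = 0.8621 * (44/12)
EF = 0.8621 * 3.666667 = 3.1610 kg_CO2/kg_fuel


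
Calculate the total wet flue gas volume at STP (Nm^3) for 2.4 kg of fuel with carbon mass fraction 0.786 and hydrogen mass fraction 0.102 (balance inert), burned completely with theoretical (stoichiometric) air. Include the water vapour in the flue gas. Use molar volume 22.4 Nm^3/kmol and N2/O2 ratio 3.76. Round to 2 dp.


Per kg fuel: CO2 = (C/12 kmol)*22.4 = (0.786/12)*22.4 = 1.46720 Nm^3
Per kg fuel: H2O = (H/2 kmol)*22.4 = (0.102/2)*22.4 = 1.14240 Nm^3
O2 needed per kg fuel = C/12 + H/4 = 0.786/12 + 0.102/4 = 0.09100000 kmol
Per kg fuel: N2 = O2*3.76*22.4 = 0.09100000*3.76*22.4 = 7.66438 Nm^3
Total per kg = 1.46720 + 1.14240 + 7.66438 = 10.27398 Nm^3
Total = 10.27398 * 2.4 = 24.66 Nm^3


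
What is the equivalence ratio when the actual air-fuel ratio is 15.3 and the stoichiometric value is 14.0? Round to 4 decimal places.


phi = AFR_stoich / AFR_actual
phi = 14.0 / 15.3 = 0.9150


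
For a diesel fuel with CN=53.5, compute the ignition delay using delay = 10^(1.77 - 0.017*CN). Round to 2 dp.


delay = 10^(1.77 - 0.017*CN)
Exponent = 1.77 - 0.017*53.5 = 0.8605
delay = 10^0.8605 = 7.25 ms


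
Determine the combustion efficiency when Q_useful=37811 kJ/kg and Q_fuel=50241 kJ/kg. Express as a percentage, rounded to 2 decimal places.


Efficiency = (Q_useful / Q_fuel) * 100
Efficiency = (37811 / 50241) * 100
Efficiency = 0.7526 * 100 = 75.26%


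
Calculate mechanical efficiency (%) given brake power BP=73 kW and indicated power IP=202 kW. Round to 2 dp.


eta_mech = (BP / IP) * 100
Ratio = 73 / 202 = 0.3614
eta_mech = 0.3614 * 100 = 36.14%


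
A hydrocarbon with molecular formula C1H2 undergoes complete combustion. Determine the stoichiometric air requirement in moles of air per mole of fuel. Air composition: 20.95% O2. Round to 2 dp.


Balanced combustion: C1H2 + 1.5 O2 -> 1 CO2 + 1 H2O
O2 needed = C + H/4 = 1 + 2/4 = 1.50 moles
Air moles = O2 / 0.2095 = 1.50 / 0.2095 = 7.16 moles air


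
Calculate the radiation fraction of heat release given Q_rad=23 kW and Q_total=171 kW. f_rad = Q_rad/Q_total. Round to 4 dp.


f_rad = Q_rad / Q_total
f_rad = 23 / 171 = 0.1345


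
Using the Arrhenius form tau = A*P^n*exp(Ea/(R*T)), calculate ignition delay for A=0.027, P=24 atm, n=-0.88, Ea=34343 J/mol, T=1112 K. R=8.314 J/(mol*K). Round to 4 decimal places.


tau = A * P^n * exp(Ea/(R*T))
P^n = 24^(-0.88) = 0.06101184
Ea/(R*T) = 34343/(8.314*1112) = 3.714697
exp(Ea/(R*T)) = 41.046158
tau = 0.027 * 0.06101184 * 41.046158 = 0.0676 ms


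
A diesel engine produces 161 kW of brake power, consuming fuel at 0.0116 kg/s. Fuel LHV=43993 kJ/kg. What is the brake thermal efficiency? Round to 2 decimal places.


eta_BTE = (BP / (mf * LHV)) * 100
Denominator = 0.0116 * 43993 = 510.3188 kW
eta_BTE = (161 / 510.3188) * 100 = 31.55%


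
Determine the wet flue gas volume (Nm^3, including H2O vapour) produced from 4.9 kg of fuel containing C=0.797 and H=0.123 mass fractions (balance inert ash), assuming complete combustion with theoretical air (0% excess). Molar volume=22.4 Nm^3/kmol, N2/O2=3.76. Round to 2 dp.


Per kg fuel: CO2 = (C/12 kmol)*22.4 = (0.797/12)*22.4 = 1.48773 Nm^3
Per kg fuel: H2O = (H/2 kmol)*22.4 = (0.123/2)*22.4 = 1.37760 Nm^3
O2 needed per kg fuel = C/12 + H/4 = 0.797/12 + 0.123/4 = 0.09716667 kmol
Per kg fuel: N2 = O2*3.76*22.4 = 0.09716667*3.76*22.4 = 8.18377 Nm^3
Total per kg = 1.48773 + 1.37760 + 8.18377 = 11.04910 Nm^3
Total = 11.04910 * 4.9 = 54.14 Nm^3


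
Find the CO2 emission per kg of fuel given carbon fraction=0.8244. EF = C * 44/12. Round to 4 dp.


EF = C_frac * (M_CO2 / M_C)
EF = 0.8244 * (44/12)
EF = 0.8244 * 3.666667 = 3.0228 kg_CO2/kg_fuel


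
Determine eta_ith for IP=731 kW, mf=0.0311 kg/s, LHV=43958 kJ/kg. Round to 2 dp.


eta_ith = (IP / (mf * LHV)) * 100
Denominator = 0.0311 * 43958 = 1367.0938 kW
eta_ith = (731 / 1367.0938) * 100 = 53.47%


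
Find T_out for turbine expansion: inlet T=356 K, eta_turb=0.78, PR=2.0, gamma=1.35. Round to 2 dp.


T_out = T_in * (1 - eta * (1 - PR^(-(gamma-1)/gamma)))
Exponent = -(1.35-1)/1.35 = -0.25925926
PR^exp = 2.0^(-0.25925926) = 0.83551680
Factor = 1 - 0.78*(1 - 0.83551680) = 0.87170310
T_out = 356 * 0.87170310 = 310.33 K


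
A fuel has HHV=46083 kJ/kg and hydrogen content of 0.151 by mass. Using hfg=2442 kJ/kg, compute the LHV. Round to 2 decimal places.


LHV = HHV - hfg * 9 * H
Water correction = 2442 * 9 * 0.151 = 3318.678 kJ/kg
LHV = 46083 - 3318.678 = 42764.32 kJ/kg


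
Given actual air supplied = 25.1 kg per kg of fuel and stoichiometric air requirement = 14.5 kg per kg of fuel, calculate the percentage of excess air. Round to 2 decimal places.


Excess air = actual - stoichiometric = 25.1 - 14.5 = 10.60 kg/kg fuel
Excess air % = (excess / stoich) * 100 = (10.60 / 14.5) * 100 = 73.10%


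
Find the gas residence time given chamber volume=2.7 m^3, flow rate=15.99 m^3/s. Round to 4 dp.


tau = V / Q_flow
tau = 2.7 / 15.99 = 0.1689 s


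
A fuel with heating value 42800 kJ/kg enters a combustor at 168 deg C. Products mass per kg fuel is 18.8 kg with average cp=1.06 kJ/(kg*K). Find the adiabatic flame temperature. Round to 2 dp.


T_ad = T_in + Hc / (m_p * cp)
Denominator = 18.8 * 1.06 = 19.9280
Temperature rise = 42800 / 19.9280 = 2147.73 K
T_ad = 168 + 2147.73 = 2315.73 deg C


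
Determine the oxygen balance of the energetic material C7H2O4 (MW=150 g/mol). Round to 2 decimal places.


OB = -1600 * (2C + H/2 - O) / MW
Inner = 2*7 + 2/2 - 4 = 11.00
OB = -1600 * 11.00 / 150 = -117.33%


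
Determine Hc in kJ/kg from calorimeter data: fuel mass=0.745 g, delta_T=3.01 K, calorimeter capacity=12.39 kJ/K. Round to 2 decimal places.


Hc = C_cal * delta_T / m_fuel
Q_released = 12.39 * 3.01 = 37.2939 kJ
m_fuel = 0.745 g = 0.745/1000 kg = 0.000745 kg
Hc = 37.2939 / 0.000745 = 50058.93 kJ/kg


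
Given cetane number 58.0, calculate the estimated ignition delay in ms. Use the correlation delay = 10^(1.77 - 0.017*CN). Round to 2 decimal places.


delay = 10^(1.77 - 0.017*CN)
Exponent = 1.77 - 0.017*58.0 = 0.7840
delay = 10^0.7840 = 6.08 ms


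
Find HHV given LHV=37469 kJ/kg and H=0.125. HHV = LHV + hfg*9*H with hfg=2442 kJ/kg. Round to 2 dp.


HHV = LHV + hfg * 9 * H
Water addition = 2442 * 9 * 0.125 = 2747.250 kJ/kg
HHV = 37469 + 2747.250 = 40216.25 kJ/kg


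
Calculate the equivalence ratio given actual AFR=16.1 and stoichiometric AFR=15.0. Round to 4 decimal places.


phi = AFR_stoich / AFR_actual
phi = 15.0 / 16.1 = 0.9317


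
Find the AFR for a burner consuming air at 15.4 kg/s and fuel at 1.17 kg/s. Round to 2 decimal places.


AFR = m_air / m_fuel
AFR = 15.4 / 1.17 = 13.16


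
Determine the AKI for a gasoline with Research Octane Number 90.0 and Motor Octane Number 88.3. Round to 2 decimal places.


AKI = (RON + MON) / 2
AKI = (90.0 + 88.3) / 2
AKI = 178.3 / 2 = 89.15


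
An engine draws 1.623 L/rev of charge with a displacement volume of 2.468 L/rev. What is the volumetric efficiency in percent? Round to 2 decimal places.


eta_v = (V_actual / V_disp) * 100
Ratio = 1.623 / 2.468 = 0.6576
eta_v = 0.6576 * 100 = 65.76%


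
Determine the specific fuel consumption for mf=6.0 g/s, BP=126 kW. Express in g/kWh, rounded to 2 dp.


SFC = (mf / BP) * 3600
Rate = 6.0 / 126 = 0.047619 g/(s*kW)
SFC = 0.047619 * 3600 = 171.43 g/kWh


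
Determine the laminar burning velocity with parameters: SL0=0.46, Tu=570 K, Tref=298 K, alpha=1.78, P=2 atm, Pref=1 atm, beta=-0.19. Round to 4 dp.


SL = SL0 * (Tu/Tref)^alpha * (P/Pref)^beta
T ratio = 570/298 = 1.91275168
(T ratio)^alpha = 1.91275168^1.78 = 3.172140
(P/Pref)^beta = 2^(-0.19) = 0.876606
SL = 0.46 * 3.172140 * 0.876606 = 1.2791 m/s


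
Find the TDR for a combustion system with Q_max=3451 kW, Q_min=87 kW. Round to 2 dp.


TDR = Q_max / Q_min
TDR = 3451 / 87 = 39.67


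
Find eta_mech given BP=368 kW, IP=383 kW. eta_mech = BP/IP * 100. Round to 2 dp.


eta_mech = (BP / IP) * 100
Ratio = 368 / 383 = 0.9608
eta_mech = 0.9608 * 100 = 96.08%


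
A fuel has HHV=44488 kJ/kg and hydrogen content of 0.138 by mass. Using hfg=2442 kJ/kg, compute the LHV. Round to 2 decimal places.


LHV = HHV - hfg * 9 * H
Water correction = 2442 * 9 * 0.138 = 3032.964 kJ/kg
LHV = 44488 - 3032.964 = 41455.04 kJ/kg


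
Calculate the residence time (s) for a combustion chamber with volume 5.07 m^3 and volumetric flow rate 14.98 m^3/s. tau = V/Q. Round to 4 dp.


tau = V / Q_flow
tau = 5.07 / 14.98 = 0.3385 s


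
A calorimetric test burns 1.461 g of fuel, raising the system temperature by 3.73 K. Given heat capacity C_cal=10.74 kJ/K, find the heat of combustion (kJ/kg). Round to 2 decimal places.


Hc = C_cal * delta_T / m_fuel
Q_released = 10.74 * 3.73 = 40.0602 kJ
m_fuel = 1.461 g = 1.461/1000 kg = 0.001461 kg
Hc = 40.0602 / 0.001461 = 27419.71 kJ/kg


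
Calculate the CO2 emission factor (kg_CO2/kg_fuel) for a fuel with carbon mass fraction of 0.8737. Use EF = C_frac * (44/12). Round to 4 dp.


EF = C_frac * (M_CO2 / M_C)
EF = 0.8737 * (44/12)
EF = 0.8737 * 3.666667 = 3.2036 kg_CO2/kg_fuel


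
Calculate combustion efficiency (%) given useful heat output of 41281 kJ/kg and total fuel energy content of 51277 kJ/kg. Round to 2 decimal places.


Efficiency = (Q_useful / Q_fuel) * 100
Efficiency = (41281 / 51277) * 100
Efficiency = 0.8051 * 100 = 80.51%


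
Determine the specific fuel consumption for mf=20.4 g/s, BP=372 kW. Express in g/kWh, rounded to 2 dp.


SFC = (mf / BP) * 3600
Rate = 20.4 / 372 = 0.054839 g/(s*kW)
SFC = 0.054839 * 3600 = 197.42 g/kWh


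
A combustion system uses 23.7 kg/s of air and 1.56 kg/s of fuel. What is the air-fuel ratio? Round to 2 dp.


AFR = m_air / m_fuel
AFR = 23.7 / 1.56 = 15.19


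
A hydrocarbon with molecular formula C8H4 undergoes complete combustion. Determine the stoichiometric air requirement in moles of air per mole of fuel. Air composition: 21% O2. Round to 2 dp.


Balanced combustion: C8H4 + 9 O2 -> 8 CO2 + 2 H2O
O2 needed = C + H/4 = 8 + 4/4 = 9.00 moles
Air moles = O2 / 0.21 = 9.00 / 0.21 = 42.86 moles air


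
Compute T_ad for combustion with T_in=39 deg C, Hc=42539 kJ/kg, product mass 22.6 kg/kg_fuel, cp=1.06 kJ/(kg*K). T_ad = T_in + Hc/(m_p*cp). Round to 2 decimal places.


T_ad = T_in + Hc / (m_p * cp)
Denominator = 22.6 * 1.06 = 23.9560
Temperature rise = 42539 / 23.9560 = 1775.71 K
T_ad = 39 + 1775.71 = 1814.71 deg C
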